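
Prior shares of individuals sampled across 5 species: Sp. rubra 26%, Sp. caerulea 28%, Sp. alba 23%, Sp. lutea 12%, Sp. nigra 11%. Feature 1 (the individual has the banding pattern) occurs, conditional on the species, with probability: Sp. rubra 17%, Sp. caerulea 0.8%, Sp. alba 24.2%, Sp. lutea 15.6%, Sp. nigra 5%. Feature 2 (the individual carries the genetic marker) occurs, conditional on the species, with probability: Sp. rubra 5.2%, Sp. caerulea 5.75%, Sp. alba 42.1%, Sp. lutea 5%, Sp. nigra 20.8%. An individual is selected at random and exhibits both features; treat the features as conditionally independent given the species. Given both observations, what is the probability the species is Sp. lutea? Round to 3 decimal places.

0.034

Unnormalized posteriors (prior × likelihood):
  Sp. rubra: 0.26 × 0.17 × 0.052 = 0.0022984
  Sp. caerulea: 0.28 × 0.008 × 0.0575 = 0.0001288
  Sp. alba: 0.23 × 0.242 × 0.421 = 0.02343286
  Sp. lutea: 0.12 × 0.156 × 0.05 = 0.000936
  Sp. nigra: 0.11 × 0.05 × 0.208 = 0.001144
Total = 0.02794006.
P(Sp. lutea | evidence) = 0.000936 / 0.02794006 ≈ 0.034.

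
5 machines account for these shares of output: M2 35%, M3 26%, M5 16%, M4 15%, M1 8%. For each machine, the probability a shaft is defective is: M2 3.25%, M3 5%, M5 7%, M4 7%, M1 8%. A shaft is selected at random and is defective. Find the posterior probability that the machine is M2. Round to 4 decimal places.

Unnormalized posteriors (prior × likelihood):
  M2: 0.35 × 0.0325 = 0.011375
  M3: 0.26 × 0.05 = 0.013
  M5: 0.16 × 0.07 = 0.0112
  M4: 0.15 × 0.07 = 0.0105
  M1: 0.08 × 0.08 = 0.0064
Sum = 0.052475.
P(M2 | evidence) = 0.011375 / 0.052475 ≈ 0.2168.

0.2168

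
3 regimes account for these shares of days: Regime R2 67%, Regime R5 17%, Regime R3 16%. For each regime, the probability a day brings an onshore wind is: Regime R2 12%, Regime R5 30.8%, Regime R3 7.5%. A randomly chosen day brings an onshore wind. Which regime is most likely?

Regime R2

Unnormalized posteriors (prior × likelihood):
  Regime R2: 0.67 × 0.12 = 0.0804
  Regime R5: 0.17 × 0.308 = 0.05236
  Regime R3: 0.16 × 0.075 = 0.012
Sum = 0.14476.
Largest term belongs to Regime R2, so Regime R2 is most probable.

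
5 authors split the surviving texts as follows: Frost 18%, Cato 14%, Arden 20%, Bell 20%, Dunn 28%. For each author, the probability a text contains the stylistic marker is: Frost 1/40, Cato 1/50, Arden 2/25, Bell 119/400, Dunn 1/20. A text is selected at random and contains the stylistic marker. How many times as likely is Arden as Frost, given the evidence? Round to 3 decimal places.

3.556

Unnormalized posteriors (prior × likelihood):
  Frost: 0.18 × 0.025 = 0.0045
  Cato: 0.14 × 0.02 = 0.0028
  Arden: 0.2 × 0.08 = 0.016
  Bell: 0.2 × 0.2975 = 0.0595
  Dunn: 0.28 × 0.05 = 0.014
Sum = 0.0968.
The ratio is 0.016 / 0.0045 (the normalizer cancels) = 3.556.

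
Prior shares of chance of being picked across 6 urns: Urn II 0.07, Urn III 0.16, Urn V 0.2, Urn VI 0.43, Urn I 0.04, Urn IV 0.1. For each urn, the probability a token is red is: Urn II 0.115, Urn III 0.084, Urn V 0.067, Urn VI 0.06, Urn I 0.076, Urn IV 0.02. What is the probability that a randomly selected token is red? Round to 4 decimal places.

Prior × likelihood for each hypothesis:
  Urn II: 0.07 × 0.115 = 0.00805
  Urn III: 0.16 × 0.084 = 0.01344
  Urn V: 0.2 × 0.067 = 0.0134
  Urn VI: 0.43 × 0.06 = 0.0258
  Urn I: 0.04 × 0.076 = 0.00304
  Urn IV: 0.1 × 0.02 = 0.002
P(red) = 0.00805 + 0.01344 + 0.0134 + 0.0258 + 0.00304 + 0.002 = 0.06573 → 0.0657.

0.0657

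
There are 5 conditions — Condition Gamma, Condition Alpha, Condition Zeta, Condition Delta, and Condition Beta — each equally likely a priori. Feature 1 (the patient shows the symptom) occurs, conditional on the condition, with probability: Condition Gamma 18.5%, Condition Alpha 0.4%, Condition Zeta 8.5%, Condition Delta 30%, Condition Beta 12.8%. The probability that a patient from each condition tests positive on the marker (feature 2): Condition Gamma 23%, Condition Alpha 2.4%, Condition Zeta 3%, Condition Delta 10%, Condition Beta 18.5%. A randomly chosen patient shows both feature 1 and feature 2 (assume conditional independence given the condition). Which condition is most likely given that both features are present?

Since the prior is uniform, the posterior is proportional to the likelihood:
  Condition Gamma: 0.185 × 0.23 = 0.04255
  Condition Alpha: 0.004 × 0.024 = 0.000096
  Condition Zeta: 0.085 × 0.03 = 0.00255
  Condition Delta: 0.3 × 0.1 = 0.03
  Condition Beta: 0.128 × 0.185 = 0.02368
Total = 0.098876.
Largest term belongs to Condition Gamma, so Condition Gamma is most probable.

Condition Gamma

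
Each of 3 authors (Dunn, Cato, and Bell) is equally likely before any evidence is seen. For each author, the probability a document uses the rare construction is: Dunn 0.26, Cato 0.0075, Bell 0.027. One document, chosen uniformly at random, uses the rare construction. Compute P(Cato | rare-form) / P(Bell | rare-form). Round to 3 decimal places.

0.278

With a uniform prior (1/3 each), posterior ∝ likelihood:
  Dunn: 0.26
  Cato: 0.0075
  Bell: 0.027
Normalizing constant = 0.2945.
The ratio is 0.0075 / 0.027 (the normalizer cancels) = 0.278.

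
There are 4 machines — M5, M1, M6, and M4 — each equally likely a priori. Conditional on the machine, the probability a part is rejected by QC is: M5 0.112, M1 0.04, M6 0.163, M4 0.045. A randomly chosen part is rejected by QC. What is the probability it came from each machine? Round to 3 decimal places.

M5 0.311, M1 0.111, M6 0.453, M4 0.125

With a uniform prior (1/4 each), posterior ∝ likelihood:
  M5: 0.112
  M1: 0.04
  M6: 0.163
  M4: 0.045
Normalizing constant = 0.36.
P(M5 | rejected) = 0.112/0.36 ≈ 0.311
P(M1 | rejected) = 0.04/0.36 ≈ 0.111
P(M6 | rejected) = 0.163/0.36 ≈ 0.453
P(M4 | rejected) = 0.045/0.36 ≈ 0.125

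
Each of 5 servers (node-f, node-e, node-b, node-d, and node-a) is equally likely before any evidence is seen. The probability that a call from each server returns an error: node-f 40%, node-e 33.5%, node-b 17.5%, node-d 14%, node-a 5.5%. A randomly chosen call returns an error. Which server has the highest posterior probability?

node-f

Since the prior is uniform, the posterior is proportional to the likelihood:
  node-f: 0.4
  node-e: 0.335
  node-b: 0.175
  node-d: 0.14
  node-a: 0.055
Sum = 1.105.
Largest term belongs to node-f, so node-f is most probable.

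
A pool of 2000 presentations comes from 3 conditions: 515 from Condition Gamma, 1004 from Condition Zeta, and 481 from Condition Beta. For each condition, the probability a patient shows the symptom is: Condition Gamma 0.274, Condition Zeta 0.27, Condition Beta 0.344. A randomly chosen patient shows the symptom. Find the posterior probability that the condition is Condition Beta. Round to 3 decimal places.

Unnormalized posteriors (prior × likelihood):
  Condition Gamma: 0.2575 × 0.274 = 0.070555
  Condition Zeta: 0.502 × 0.27 = 0.13554
  Condition Beta: 0.2405 × 0.344 = 0.082732
Total = 0.288827.
P(Condition Beta | evidence) = 0.082732 / 0.288827 ≈ 0.286.

0.286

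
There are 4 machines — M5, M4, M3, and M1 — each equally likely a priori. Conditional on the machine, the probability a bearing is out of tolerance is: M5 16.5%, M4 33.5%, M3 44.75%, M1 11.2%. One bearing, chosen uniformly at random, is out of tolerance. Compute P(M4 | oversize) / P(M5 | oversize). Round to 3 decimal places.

2.030

With a uniform prior (1/4 each), posterior ∝ likelihood:
  M5: 0.165
  M4: 0.335
  M3: 0.4475
  M1: 0.112
Total = 1.0595.
The ratio is 0.335 / 0.165 (the normalizer cancels) = 2.030.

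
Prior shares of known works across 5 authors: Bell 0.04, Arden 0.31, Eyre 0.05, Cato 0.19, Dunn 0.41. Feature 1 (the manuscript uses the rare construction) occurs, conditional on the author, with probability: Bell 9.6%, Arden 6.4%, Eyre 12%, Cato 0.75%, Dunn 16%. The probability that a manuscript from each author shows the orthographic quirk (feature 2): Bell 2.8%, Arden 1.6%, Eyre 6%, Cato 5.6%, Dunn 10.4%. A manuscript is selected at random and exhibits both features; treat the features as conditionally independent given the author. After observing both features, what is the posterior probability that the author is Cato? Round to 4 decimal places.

Unnormalized posteriors (prior × likelihood):
  Bell: 0.04 × 0.096 × 0.028 = 0.00010752
  Arden: 0.31 × 0.064 × 0.016 = 0.00031744
  Eyre: 0.05 × 0.12 × 0.06 = 0.00036
  Cato: 0.19 × 0.0075 × 0.056 = 0.0000798
  Dunn: 0.41 × 0.16 × 0.104 = 0.0068224
Normalizing constant = 0.00768716.
P(Cato | evidence) = 0.0000798 / 0.00768716 ≈ 0.0104.

0.0104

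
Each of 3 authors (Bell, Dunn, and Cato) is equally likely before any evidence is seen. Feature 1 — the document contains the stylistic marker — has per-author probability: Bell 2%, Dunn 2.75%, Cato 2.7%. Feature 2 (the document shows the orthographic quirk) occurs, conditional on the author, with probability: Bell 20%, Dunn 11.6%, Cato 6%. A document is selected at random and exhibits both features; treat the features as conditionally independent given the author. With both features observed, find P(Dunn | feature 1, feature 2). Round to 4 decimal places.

0.3621

Since the prior is uniform, the posterior is proportional to the likelihood:
  Bell: 0.02 × 0.2 = 0.004
  Dunn: 0.0275 × 0.116 = 0.00319
  Cato: 0.027 × 0.06 = 0.00162
Normalizing constant = 0.00881.
P(Dunn | evidence) = 0.00319 / 0.00881 ≈ 0.3621.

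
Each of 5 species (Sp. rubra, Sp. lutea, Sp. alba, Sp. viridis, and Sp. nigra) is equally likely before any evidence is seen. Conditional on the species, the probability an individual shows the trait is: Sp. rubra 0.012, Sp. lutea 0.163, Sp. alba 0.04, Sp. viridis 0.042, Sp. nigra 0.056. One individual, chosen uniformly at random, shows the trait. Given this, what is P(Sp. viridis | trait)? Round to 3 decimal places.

With a uniform prior (1/5 each), posterior ∝ likelihood:
  Sp. rubra: 0.012
  Sp. lutea: 0.163
  Sp. alba: 0.04
  Sp. viridis: 0.042
  Sp. nigra: 0.056
Total = 0.313.
P(Sp. viridis | evidence) = 0.042 / 0.313 ≈ 0.134.

0.134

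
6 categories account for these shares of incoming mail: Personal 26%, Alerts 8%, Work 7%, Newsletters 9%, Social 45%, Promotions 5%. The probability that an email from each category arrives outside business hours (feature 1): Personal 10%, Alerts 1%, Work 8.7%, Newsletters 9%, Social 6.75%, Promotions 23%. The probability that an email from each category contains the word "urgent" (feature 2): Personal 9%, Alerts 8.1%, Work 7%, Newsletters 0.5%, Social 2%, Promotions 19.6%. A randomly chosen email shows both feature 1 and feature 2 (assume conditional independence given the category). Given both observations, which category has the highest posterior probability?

By Bayes' rule, posterior ∝ prior × likelihood:
  Personal: 0.26 × 0.1 × 0.09 = 0.00234
  Alerts: 0.08 × 0.01 × 0.081 = 0.0000648
  Work: 0.07 × 0.087 × 0.07 = 0.0004263
  Newsletters: 0.09 × 0.09 × 0.005 = 0.0000405
  Social: 0.45 × 0.0675 × 0.02 = 0.0006075
  Promotions: 0.05 × 0.23 × 0.196 = 0.002254
Sum = 0.0057331.
Largest term belongs to Personal, so Personal is most probable.

Personal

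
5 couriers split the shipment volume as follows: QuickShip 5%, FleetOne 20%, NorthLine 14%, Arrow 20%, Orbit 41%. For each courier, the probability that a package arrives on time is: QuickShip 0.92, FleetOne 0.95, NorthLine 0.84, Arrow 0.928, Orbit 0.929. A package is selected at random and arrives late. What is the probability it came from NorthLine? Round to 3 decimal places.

Taking complements, P(late | each) = QuickShip 0.08, FleetOne 0.05, NorthLine 0.16, Arrow 0.072, Orbit 0.071.
Unnormalized posteriors (prior × likelihood):
  QuickShip: 0.05 × 0.08 = 0.004
  FleetOne: 0.2 × 0.05 = 0.01
  NorthLine: 0.14 × 0.16 = 0.0224
  Arrow: 0.2 × 0.072 = 0.0144
  Orbit: 0.41 × 0.071 = 0.02911
Sum = 0.07991.
P(NorthLine | evidence) = 0.0224 / 0.07991 ≈ 0.280.

0.280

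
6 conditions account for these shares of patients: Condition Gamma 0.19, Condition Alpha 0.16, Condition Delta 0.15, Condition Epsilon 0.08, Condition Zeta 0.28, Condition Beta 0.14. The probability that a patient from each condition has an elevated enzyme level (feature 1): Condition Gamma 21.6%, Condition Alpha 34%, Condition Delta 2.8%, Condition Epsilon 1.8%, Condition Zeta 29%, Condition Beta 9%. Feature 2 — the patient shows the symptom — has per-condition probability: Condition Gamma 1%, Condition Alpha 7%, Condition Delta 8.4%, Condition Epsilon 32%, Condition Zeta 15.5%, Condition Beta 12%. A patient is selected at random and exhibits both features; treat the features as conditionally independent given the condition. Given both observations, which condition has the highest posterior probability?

By Bayes' rule, posterior ∝ prior × likelihood:
  Condition Gamma: 0.19 × 0.216 × 0.01 = 0.0004104
  Condition Alpha: 0.16 × 0.34 × 0.07 = 0.003808
  Condition Delta: 0.15 × 0.028 × 0.084 = 0.0003528
  Condition Epsilon: 0.08 × 0.018 × 0.32 = 0.0004608
  Condition Zeta: 0.28 × 0.29 × 0.155 = 0.012586
  Condition Beta: 0.14 × 0.09 × 0.12 = 0.001512
Normalizing constant = 0.01913.
Largest term belongs to Condition Zeta, so Condition Zeta is most probable.

Condition Zeta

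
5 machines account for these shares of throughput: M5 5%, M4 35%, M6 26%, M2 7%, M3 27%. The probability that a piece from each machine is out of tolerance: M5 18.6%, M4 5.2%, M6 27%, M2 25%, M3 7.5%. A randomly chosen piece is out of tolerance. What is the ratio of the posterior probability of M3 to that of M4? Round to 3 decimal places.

Unnormalized posteriors (prior × likelihood):
  M5: 0.05 × 0.186 = 0.0093
  M4: 0.35 × 0.052 = 0.0182
  M6: 0.26 × 0.27 = 0.0702
  M2: 0.07 × 0.25 = 0.0175
  M3: 0.27 × 0.075 = 0.02025
Sum = 0.13545.
The ratio is 0.02025 / 0.0182 (the normalizer cancels) = 1.113.

1.113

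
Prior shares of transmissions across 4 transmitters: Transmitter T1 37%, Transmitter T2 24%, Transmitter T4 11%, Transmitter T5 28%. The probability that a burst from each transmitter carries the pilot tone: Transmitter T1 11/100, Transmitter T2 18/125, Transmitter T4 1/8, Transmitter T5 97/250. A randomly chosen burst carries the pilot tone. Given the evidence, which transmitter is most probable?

Transmitter T5

By Bayes' rule, posterior ∝ prior × likelihood:
  Transmitter T1: 0.37 × 0.11 = 0.0407
  Transmitter T2: 0.24 × 0.144 = 0.03456
  Transmitter T4: 0.11 × 0.125 = 0.01375
  Transmitter T5: 0.28 × 0.388 = 0.10864
Normalizing constant = 0.19765.
Largest term belongs to Transmitter T5, so Transmitter T5 is most probable.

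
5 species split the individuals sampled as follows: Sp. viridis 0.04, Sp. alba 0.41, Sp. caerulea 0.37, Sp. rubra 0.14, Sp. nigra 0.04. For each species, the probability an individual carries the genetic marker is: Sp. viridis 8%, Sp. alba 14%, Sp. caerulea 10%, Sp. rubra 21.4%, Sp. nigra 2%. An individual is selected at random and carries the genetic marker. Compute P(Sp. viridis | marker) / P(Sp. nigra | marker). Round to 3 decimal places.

Unnormalized posteriors (prior × likelihood):
  Sp. viridis: 0.04 × 0.08 = 0.0032
  Sp. alba: 0.41 × 0.14 = 0.0574
  Sp. caerulea: 0.37 × 0.1 = 0.037
  Sp. rubra: 0.14 × 0.214 = 0.02996
  Sp. nigra: 0.04 × 0.02 = 0.0008
Normalizing constant = 0.12836.
The ratio is 0.0032 / 0.0008 (the normalizer cancels) = 4.000.

4.000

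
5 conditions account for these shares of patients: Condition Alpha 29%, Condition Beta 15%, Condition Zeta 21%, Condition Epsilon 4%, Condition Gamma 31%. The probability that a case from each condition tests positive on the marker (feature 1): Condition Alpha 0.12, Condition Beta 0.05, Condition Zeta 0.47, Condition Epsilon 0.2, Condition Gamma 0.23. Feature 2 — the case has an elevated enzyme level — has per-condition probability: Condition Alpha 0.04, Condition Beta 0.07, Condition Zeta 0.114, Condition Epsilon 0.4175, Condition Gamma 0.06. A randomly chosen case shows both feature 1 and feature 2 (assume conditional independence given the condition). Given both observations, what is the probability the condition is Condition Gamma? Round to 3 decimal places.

0.206

Compute prior × likelihood for every hypothesis:
  Condition Alpha: 0.29 × 0.12 × 0.04 = 0.001392
  Condition Beta: 0.15 × 0.05 × 0.07 = 0.000525
  Condition Zeta: 0.21 × 0.47 × 0.114 = 0.0112518
  Condition Epsilon: 0.04 × 0.2 × 0.4175 = 0.00334
  Condition Gamma: 0.31 × 0.23 × 0.06 = 0.004278
Sum = 0.0207868.
P(Condition Gamma | evidence) = 0.004278 / 0.0207868 ≈ 0.206.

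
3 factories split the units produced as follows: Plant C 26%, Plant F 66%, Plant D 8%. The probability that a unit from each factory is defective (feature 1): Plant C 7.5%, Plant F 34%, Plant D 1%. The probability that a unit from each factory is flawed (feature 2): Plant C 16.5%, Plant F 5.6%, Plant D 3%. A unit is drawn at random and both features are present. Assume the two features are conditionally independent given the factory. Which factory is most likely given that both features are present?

Compute prior × likelihood for every hypothesis:
  Plant C: 0.26 × 0.075 × 0.165 = 0.0032175
  Plant F: 0.66 × 0.34 × 0.056 = 0.0125664
  Plant D: 0.08 × 0.01 × 0.03 = 0.000024
Sum = 0.0158079.
Largest term belongs to Plant F, so Plant F is most probable.

Plant F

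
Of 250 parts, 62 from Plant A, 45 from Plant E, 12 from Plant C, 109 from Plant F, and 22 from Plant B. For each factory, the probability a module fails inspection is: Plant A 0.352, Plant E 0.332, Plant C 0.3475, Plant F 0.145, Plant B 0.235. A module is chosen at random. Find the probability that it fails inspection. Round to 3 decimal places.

Compute prior × likelihood for every hypothesis:
  Plant A: 0.248 × 0.352 = 0.087296
  Plant E: 0.18 × 0.332 = 0.05976
  Plant C: 0.048 × 0.3475 = 0.01668
  Plant F: 0.436 × 0.145 = 0.06322
  Plant B: 0.088 × 0.235 = 0.02068
P(nonconforming) = 0.087296 + 0.05976 + 0.01668 + 0.06322 + 0.02068 = 0.247636 → 0.248.

0.248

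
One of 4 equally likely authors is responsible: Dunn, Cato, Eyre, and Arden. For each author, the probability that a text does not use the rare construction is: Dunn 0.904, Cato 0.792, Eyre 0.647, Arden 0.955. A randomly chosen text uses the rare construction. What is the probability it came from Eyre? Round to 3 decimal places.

Taking complements, P(rare-form | each) = Dunn 0.096, Cato 0.208, Eyre 0.353, Arden 0.045.
Since the prior is uniform, the posterior is proportional to the likelihood:
  Dunn: 0.096
  Cato: 0.208
  Eyre: 0.353
  Arden: 0.045
Normalizing constant = 0.702.
P(Eyre | evidence) = 0.353 / 0.702 ≈ 0.503.

0.503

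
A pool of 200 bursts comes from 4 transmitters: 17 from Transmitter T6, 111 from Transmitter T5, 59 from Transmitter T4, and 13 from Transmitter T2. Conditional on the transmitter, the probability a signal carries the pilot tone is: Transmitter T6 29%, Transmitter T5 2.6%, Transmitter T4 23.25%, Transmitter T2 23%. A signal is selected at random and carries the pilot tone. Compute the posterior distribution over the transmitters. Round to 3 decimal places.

Transmitter T6 0.201, Transmitter T5 0.118, Transmitter T4 0.559, Transmitter T2 0.122

Compute prior × likelihood for every hypothesis:
  Transmitter T6: 0.085 × 0.29 = 0.02465
  Transmitter T5: 0.555 × 0.026 = 0.01443
  Transmitter T4: 0.295 × 0.2325 = 0.0685875
  Transmitter T2: 0.065 × 0.23 = 0.01495
Normalizing constant = 0.1226175.
P(Transmitter T6 | pilot) = 0.02465/0.1226175 ≈ 0.201
P(Transmitter T5 | pilot) = 0.01443/0.1226175 ≈ 0.118
P(Transmitter T4 | pilot) = 0.0685875/0.1226175 ≈ 0.559
P(Transmitter T2 | pilot) = 0.01495/0.1226175 ≈ 0.122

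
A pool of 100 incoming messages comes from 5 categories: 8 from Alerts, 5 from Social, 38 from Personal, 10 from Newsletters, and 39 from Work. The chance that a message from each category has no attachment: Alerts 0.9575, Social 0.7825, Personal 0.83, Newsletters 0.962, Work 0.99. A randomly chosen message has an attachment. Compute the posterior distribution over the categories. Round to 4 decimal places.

Taking complements, P(attachment | each) = Alerts 0.0425, Social 0.2175, Personal 0.17, Newsletters 0.038, Work 0.01.
By Bayes' rule, posterior ∝ prior × likelihood:
  Alerts: 0.08 × 0.0425 = 0.0034
  Social: 0.05 × 0.2175 = 0.010875
  Personal: 0.38 × 0.17 = 0.0646
  Newsletters: 0.1 × 0.038 = 0.0038
  Work: 0.39 × 0.01 = 0.0039
Total = 0.086575.
P(Alerts | attachment) = 0.0034/0.086575 ≈ 0.0393
P(Social | attachment) = 0.010875/0.086575 ≈ 0.1256
P(Personal | attachment) = 0.0646/0.086575 ≈ 0.7462
P(Newsletters | attachment) = 0.0038/0.086575 ≈ 0.0439
P(Work | attachment) = 0.0039/0.086575 ≈ 0.0450

Alerts 0.0393, Social 0.1256, Personal 0.7462, Newsletters 0.0439, Work 0.0450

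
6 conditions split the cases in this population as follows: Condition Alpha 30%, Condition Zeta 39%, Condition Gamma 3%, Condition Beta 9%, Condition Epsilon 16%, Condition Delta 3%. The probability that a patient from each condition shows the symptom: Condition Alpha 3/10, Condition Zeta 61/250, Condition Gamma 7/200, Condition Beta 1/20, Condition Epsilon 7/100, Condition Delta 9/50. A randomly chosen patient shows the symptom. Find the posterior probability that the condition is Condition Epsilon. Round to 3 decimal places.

Prior × likelihood for each hypothesis:
  Condition Alpha: 0.3 × 0.3 = 0.09
  Condition Zeta: 0.39 × 0.244 = 0.09516
  Condition Gamma: 0.03 × 0.035 = 0.00105
  Condition Beta: 0.09 × 0.05 = 0.0045
  Condition Epsilon: 0.16 × 0.07 = 0.0112
  Condition Delta: 0.03 × 0.18 = 0.0054
Normalizing constant = 0.20731.
P(Condition Epsilon | evidence) = 0.0112 / 0.20731 ≈ 0.054.

0.054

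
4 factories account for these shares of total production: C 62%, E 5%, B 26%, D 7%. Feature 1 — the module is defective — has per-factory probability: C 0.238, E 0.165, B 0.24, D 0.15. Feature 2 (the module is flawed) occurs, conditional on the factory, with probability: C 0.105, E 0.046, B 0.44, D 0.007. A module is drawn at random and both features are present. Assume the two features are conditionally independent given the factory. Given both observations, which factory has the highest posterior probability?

B

By Bayes' rule, posterior ∝ prior × likelihood:
  C: 0.62 × 0.238 × 0.105 = 0.0154938
  E: 0.05 × 0.165 × 0.046 = 0.0003795
  B: 0.26 × 0.24 × 0.44 = 0.027456
  D: 0.07 × 0.15 × 0.007 = 0.0000735
Normalizing constant = 0.0434028.
Largest term belongs to B, so B is most probable.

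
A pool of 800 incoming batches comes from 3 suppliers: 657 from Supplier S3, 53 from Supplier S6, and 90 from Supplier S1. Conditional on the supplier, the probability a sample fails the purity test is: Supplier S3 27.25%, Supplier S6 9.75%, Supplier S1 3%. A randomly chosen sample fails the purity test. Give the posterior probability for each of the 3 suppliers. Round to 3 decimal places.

Unnormalized posteriors (prior × likelihood):
  Supplier S3: 0.82125 × 0.2725 = 0.223790625
  Supplier S6: 0.06625 × 0.0975 = 0.006459375
  Supplier S1: 0.1125 × 0.03 = 0.003375
Total = 0.233625.
P(Supplier S3 | off-spec) = 0.223790625/0.233625 ≈ 0.958
P(Supplier S6 | off-spec) = 0.006459375/0.233625 ≈ 0.028
P(Supplier S1 | off-spec) = 0.003375/0.233625 ≈ 0.014
(Check: 0.958+0.028+0.014 = 1.000.)

Supplier S3 0.958, Supplier S6 0.028, Supplier S1 0.014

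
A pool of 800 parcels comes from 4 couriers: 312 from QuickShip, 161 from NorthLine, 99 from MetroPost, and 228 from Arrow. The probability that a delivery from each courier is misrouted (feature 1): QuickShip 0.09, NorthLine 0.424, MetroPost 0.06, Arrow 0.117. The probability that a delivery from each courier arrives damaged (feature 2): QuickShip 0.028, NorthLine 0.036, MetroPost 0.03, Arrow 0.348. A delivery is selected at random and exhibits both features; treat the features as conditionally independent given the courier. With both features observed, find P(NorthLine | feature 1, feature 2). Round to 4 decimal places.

0.1934

By Bayes' rule, posterior ∝ prior × likelihood:
  QuickShip: 0.39 × 0.09 × 0.028 = 0.0009828
  NorthLine: 0.20125 × 0.424 × 0.036 = 0.00307188
  MetroPost: 0.12375 × 0.06 × 0.03 = 0.00022275
  Arrow: 0.285 × 0.117 × 0.348 = 0.01160406
Sum = 0.01588149.
P(NorthLine | evidence) = 0.00307188 / 0.01588149 ≈ 0.1934.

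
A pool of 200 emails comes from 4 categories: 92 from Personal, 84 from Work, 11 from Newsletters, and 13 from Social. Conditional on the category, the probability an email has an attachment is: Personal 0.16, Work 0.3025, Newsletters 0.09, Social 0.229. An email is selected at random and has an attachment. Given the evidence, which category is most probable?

Work

Unnormalized posteriors (prior × likelihood):
  Personal: 0.46 × 0.16 = 0.0736
  Work: 0.42 × 0.3025 = 0.12705
  Newsletters: 0.055 × 0.09 = 0.00495
  Social: 0.065 × 0.229 = 0.014885
Normalizing constant = 0.220485.
Largest term belongs to Work, so Work is most probable.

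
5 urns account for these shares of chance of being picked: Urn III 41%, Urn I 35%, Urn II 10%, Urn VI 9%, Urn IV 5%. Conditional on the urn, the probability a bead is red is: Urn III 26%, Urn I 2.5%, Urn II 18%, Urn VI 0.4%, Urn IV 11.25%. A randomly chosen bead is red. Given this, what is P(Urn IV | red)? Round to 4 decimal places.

Unnormalized posteriors (prior × likelihood):
  Urn III: 0.41 × 0.26 = 0.1066
  Urn I: 0.35 × 0.025 = 0.00875
  Urn II: 0.1 × 0.18 = 0.018
  Urn VI: 0.09 × 0.004 = 0.00036
  Urn IV: 0.05 × 0.1125 = 0.005625
Normalizing constant = 0.139335.
P(Urn IV | evidence) = 0.005625 / 0.139335 ≈ 0.0404.

0.0404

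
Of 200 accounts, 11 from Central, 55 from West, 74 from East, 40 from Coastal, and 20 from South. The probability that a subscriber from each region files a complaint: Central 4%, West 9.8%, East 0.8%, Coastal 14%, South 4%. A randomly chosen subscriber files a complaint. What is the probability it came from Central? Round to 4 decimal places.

0.0343

Unnormalized posteriors (prior × likelihood):
  Central: 0.055 × 0.04 = 0.0022
  West: 0.275 × 0.098 = 0.02695
  East: 0.37 × 0.008 = 0.00296
  Coastal: 0.2 × 0.14 = 0.028
  South: 0.1 × 0.04 = 0.004
Sum = 0.06411.
P(Central | evidence) = 0.0022 / 0.06411 ≈ 0.0343.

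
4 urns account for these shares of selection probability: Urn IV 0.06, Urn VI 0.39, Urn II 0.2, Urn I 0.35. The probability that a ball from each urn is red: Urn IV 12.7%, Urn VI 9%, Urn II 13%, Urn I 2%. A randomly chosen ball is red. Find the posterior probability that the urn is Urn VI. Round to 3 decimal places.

0.464

Unnormalized posteriors (prior × likelihood):
  Urn IV: 0.06 × 0.127 = 0.00762
  Urn VI: 0.39 × 0.09 = 0.0351
  Urn II: 0.2 × 0.13 = 0.026
  Urn I: 0.35 × 0.02 = 0.007
Sum = 0.07572.
P(Urn VI | evidence) = 0.0351 / 0.07572 ≈ 0.464.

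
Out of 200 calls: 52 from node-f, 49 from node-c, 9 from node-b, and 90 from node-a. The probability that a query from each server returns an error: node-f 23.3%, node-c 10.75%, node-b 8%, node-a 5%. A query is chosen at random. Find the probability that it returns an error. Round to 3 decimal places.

0.113

By Bayes' rule, posterior ∝ prior × likelihood:
  node-f: 0.26 × 0.233 = 0.06058
  node-c: 0.245 × 0.1075 = 0.0263375
  node-b: 0.045 × 0.08 = 0.0036
  node-a: 0.45 × 0.05 = 0.0225
P(error) = 0.06058 + 0.0263375 + 0.0036 + 0.0225 = 0.1130175 → 0.113.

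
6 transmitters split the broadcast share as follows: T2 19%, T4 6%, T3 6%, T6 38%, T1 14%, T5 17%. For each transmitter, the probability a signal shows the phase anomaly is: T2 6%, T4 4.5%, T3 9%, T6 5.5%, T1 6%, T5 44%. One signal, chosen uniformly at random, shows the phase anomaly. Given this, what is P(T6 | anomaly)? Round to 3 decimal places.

Compute prior × likelihood for every hypothesis:
  T2: 0.19 × 0.06 = 0.0114
  T4: 0.06 × 0.045 = 0.0027
  T3: 0.06 × 0.09 = 0.0054
  T6: 0.38 × 0.055 = 0.0209
  T1: 0.14 × 0.06 = 0.0084
  T5: 0.17 × 0.44 = 0.0748
Sum = 0.1236.
P(T6 | evidence) = 0.0209 / 0.1236 ≈ 0.169.

0.169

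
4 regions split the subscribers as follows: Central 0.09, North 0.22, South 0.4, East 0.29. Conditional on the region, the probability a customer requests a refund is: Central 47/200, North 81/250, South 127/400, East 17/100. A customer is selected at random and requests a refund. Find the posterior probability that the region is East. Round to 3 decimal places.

Compute prior × likelihood for every hypothesis:
  Central: 0.09 × 0.235 = 0.02115
  North: 0.22 × 0.324 = 0.07128
  South: 0.4 × 0.3175 = 0.127
  East: 0.29 × 0.17 = 0.0493
Sum = 0.26873.
P(East | evidence) = 0.0493 / 0.26873 ≈ 0.183.

0.183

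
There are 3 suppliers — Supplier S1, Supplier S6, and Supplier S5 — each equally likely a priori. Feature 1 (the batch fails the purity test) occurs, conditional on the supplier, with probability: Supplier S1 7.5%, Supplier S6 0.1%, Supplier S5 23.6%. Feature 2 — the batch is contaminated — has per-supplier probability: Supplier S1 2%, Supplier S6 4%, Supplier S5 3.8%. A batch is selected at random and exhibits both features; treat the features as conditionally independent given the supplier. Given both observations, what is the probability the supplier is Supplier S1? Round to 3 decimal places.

0.143

With a uniform prior (1/3 each), posterior ∝ likelihood:
  Supplier S1: 0.075 × 0.02 = 0.0015
  Supplier S6: 0.001 × 0.04 = 0.00004
  Supplier S5: 0.236 × 0.038 = 0.008968
Sum = 0.010508.
P(Supplier S1 | evidence) = 0.0015 / 0.010508 ≈ 0.143.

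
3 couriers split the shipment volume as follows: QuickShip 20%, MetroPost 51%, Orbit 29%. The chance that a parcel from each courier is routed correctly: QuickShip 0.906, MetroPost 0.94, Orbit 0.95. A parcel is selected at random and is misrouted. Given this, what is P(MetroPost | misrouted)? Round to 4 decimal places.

Taking complements, P(misrouted | each) = QuickShip 0.094, MetroPost 0.06, Orbit 0.05.
Compute prior × likelihood for every hypothesis:
  QuickShip: 0.2 × 0.094 = 0.0188
  MetroPost: 0.51 × 0.06 = 0.0306
  Orbit: 0.29 × 0.05 = 0.0145
Normalizing constant = 0.0639.
P(MetroPost | evidence) = 0.0306 / 0.0639 ≈ 0.4789.

0.4789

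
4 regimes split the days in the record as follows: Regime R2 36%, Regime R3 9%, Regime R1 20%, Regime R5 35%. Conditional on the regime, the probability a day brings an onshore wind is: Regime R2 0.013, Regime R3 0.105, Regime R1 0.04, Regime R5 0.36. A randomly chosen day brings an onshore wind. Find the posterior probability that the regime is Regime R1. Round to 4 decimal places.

0.0540

Prior × likelihood for each hypothesis:
  Regime R2: 0.36 × 0.013 = 0.00468
  Regime R3: 0.09 × 0.105 = 0.00945
  Regime R1: 0.2 × 0.04 = 0.008
  Regime R5: 0.35 × 0.36 = 0.126
Total = 0.14813.
P(Regime R1 | evidence) = 0.008 / 0.14813 ≈ 0.0540.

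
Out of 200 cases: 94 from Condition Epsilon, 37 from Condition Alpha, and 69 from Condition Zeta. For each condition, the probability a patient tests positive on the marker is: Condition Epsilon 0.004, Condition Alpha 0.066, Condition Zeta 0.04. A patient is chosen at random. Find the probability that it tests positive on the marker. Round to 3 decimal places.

0.028

Compute prior × likelihood for every hypothesis:
  Condition Epsilon: 0.47 × 0.004 = 0.00188
  Condition Alpha: 0.185 × 0.066 = 0.01221
  Condition Zeta: 0.345 × 0.04 = 0.0138
P(marker-positive) = 0.00188 + 0.01221 + 0.0138 = 0.02789 → 0.028.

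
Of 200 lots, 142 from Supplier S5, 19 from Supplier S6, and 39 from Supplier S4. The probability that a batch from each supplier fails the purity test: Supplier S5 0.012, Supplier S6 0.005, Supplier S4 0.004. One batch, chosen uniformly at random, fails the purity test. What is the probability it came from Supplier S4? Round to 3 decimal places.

Prior × likelihood for each hypothesis:
  Supplier S5: 0.71 × 0.012 = 0.00852
  Supplier S6: 0.095 × 0.005 = 0.000475
  Supplier S4: 0.195 × 0.004 = 0.00078
Normalizing constant = 0.009775.
P(Supplier S4 | evidence) = 0.00078 / 0.009775 ≈ 0.080.

0.080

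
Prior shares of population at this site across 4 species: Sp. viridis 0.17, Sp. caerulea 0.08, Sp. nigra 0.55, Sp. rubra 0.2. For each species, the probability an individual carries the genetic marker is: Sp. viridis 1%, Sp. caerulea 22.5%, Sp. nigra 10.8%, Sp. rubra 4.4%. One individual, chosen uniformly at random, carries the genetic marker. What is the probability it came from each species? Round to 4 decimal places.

Sp. viridis 0.0193, Sp. caerulea 0.2048, Sp. nigra 0.6758, Sp. rubra 0.1001

Prior × likelihood for each hypothesis:
  Sp. viridis: 0.17 × 0.01 = 0.0017
  Sp. caerulea: 0.08 × 0.225 = 0.018
  Sp. nigra: 0.55 × 0.108 = 0.0594
  Sp. rubra: 0.2 × 0.044 = 0.0088
Sum = 0.0879.
P(Sp. viridis | marker) = 0.0017/0.0879 ≈ 0.0193
P(Sp. caerulea | marker) = 0.018/0.0879 ≈ 0.2048
P(Sp. nigra | marker) = 0.0594/0.0879 ≈ 0.6758
P(Sp. rubra | marker) = 0.0088/0.0879 ≈ 0.1001
(Check: 0.0193+0.2048+0.6758+0.1001 = 1.0000.)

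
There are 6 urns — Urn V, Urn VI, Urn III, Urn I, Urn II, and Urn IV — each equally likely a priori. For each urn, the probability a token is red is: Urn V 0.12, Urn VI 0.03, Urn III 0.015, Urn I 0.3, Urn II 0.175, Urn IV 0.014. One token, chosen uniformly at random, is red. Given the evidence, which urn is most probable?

Since the prior is uniform, the posterior is proportional to the likelihood:
  Urn V: 0.12
  Urn VI: 0.03
  Urn III: 0.015
  Urn I: 0.3
  Urn II: 0.175
  Urn IV: 0.014
Normalizing constant = 0.654.
Largest term belongs to Urn I, so Urn I is most probable.

Urn I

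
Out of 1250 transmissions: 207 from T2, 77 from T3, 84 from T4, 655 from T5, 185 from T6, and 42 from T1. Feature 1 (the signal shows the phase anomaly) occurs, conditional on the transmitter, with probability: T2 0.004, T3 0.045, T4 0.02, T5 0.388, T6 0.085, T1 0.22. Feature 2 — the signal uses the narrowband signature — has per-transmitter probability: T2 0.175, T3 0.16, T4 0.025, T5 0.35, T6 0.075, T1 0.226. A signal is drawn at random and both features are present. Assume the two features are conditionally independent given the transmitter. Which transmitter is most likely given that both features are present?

Prior × likelihood for each hypothesis:
  T2: 0.1656 × 0.004 × 0.175 = 0.00011592
  T3: 0.0616 × 0.045 × 0.16 = 0.00044352
  T4: 0.0672 × 0.02 × 0.025 = 0.0000336
  T5: 0.524 × 0.388 × 0.35 = 0.0711592
  T6: 0.148 × 0.085 × 0.075 = 0.0009435
  T1: 0.0336 × 0.22 × 0.226 = 0.001670592
Sum = 0.074366332.
Largest term belongs to T5, so T5 is most probable.

T5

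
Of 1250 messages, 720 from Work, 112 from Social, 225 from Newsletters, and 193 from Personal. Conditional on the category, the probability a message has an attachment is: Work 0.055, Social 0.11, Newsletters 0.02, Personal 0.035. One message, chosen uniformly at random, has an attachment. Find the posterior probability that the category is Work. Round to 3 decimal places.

By Bayes' rule, posterior ∝ prior × likelihood:
  Work: 0.576 × 0.055 = 0.03168
  Social: 0.0896 × 0.11 = 0.009856
  Newsletters: 0.18 × 0.02 = 0.0036
  Personal: 0.1544 × 0.035 = 0.005404
Sum = 0.05054.
P(Work | evidence) = 0.03168 / 0.05054 ≈ 0.627.

0.627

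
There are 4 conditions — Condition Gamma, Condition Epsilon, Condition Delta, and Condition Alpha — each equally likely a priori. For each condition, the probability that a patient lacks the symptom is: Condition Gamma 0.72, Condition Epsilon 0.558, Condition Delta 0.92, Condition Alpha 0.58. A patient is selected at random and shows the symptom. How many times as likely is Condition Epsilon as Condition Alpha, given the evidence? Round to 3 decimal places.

Taking complements, P(symptomatic | each) = Condition Gamma 0.28, Condition Epsilon 0.442, Condition Delta 0.08, Condition Alpha 0.42.
With a uniform prior (1/4 each), posterior ∝ likelihood:
  Condition Gamma: 0.28
  Condition Epsilon: 0.442
  Condition Delta: 0.08
  Condition Alpha: 0.42
Sum = 1.222.
The ratio is 0.442 / 0.42 (the normalizer cancels) = 1.052.

1.052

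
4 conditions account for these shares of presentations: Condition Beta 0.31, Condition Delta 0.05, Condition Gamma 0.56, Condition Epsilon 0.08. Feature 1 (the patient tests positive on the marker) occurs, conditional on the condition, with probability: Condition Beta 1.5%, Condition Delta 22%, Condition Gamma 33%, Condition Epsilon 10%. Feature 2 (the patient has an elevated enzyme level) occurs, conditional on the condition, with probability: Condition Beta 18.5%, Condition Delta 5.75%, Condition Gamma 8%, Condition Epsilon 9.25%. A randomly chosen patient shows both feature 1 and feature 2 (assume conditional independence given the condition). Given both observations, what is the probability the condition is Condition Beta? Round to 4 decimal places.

Unnormalized posteriors (prior × likelihood):
  Condition Beta: 0.31 × 0.015 × 0.185 = 0.00086025
  Condition Delta: 0.05 × 0.22 × 0.0575 = 0.0006325
  Condition Gamma: 0.56 × 0.33 × 0.08 = 0.014784
  Condition Epsilon: 0.08 × 0.1 × 0.0925 = 0.00074
Sum = 0.01701675.
P(Condition Beta | evidence) = 0.00086025 / 0.01701675 ≈ 0.0506.

0.0506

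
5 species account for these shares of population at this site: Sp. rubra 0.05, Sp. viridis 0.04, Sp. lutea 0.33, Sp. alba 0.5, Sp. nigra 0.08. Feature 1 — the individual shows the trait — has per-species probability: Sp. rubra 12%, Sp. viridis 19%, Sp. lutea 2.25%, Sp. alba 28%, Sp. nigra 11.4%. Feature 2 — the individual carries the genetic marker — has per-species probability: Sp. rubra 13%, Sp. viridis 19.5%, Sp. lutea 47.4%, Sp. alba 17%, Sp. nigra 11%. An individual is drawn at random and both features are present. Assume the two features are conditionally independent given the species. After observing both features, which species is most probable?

Sp. alba

Prior × likelihood for each hypothesis:
  Sp. rubra: 0.05 × 0.12 × 0.13 = 0.00078
  Sp. viridis: 0.04 × 0.19 × 0.195 = 0.001482
  Sp. lutea: 0.33 × 0.0225 × 0.474 = 0.00351945
  Sp. alba: 0.5 × 0.28 × 0.17 = 0.0238
  Sp. nigra: 0.08 × 0.114 × 0.11 = 0.0010032
Sum = 0.03058465.
Largest term belongs to Sp. alba, so Sp. alba is most probable.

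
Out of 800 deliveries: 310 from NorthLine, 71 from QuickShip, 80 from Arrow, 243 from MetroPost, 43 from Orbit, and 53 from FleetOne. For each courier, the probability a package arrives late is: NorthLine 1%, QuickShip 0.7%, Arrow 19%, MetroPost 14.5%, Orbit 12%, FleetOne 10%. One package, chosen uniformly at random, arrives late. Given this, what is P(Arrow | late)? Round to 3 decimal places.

0.236

Compute prior × likelihood for every hypothesis:
  NorthLine: 0.3875 × 0.01 = 0.003875
  QuickShip: 0.08875 × 0.007 = 0.00062125
  Arrow: 0.1 × 0.19 = 0.019
  MetroPost: 0.30375 × 0.145 = 0.04404375
  Orbit: 0.05375 × 0.12 = 0.00645
  FleetOne: 0.06625 × 0.1 = 0.006625
Sum = 0.080615.
P(Arrow | evidence) = 0.019 / 0.080615 ≈ 0.236.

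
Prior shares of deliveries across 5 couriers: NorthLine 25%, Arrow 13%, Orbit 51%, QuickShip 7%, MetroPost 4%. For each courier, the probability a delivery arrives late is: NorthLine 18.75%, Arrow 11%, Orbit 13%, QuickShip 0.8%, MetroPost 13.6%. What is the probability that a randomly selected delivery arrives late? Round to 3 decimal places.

By Bayes' rule, posterior ∝ prior × likelihood:
  NorthLine: 0.25 × 0.1875 = 0.046875
  Arrow: 0.13 × 0.11 = 0.0143
  Orbit: 0.51 × 0.13 = 0.0663
  QuickShip: 0.07 × 0.008 = 0.00056
  MetroPost: 0.04 × 0.136 = 0.00544
P(late) = 0.046875 + 0.0143 + 0.0663 + 0.00056 + 0.00544 = 0.133475 → 0.133.

0.133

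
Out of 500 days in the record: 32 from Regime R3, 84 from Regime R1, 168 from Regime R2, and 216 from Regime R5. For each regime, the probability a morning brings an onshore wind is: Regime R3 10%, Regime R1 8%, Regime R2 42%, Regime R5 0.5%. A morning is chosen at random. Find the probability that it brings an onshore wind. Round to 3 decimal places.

0.163

Prior × likelihood for each hypothesis:
  Regime R3: 0.064 × 0.1 = 0.0064
  Regime R1: 0.168 × 0.08 = 0.01344
  Regime R2: 0.336 × 0.42 = 0.14112
  Regime R5: 0.432 × 0.005 = 0.00216
P(onshore) = 0.0064 + 0.01344 + 0.14112 + 0.00216 = 0.16312 → 0.163.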